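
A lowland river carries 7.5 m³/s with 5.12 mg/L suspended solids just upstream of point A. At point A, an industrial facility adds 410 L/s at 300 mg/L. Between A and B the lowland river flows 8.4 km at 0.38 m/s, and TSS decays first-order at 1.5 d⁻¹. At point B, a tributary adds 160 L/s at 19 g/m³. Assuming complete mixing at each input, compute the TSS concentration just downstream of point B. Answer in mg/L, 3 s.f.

14.0 mg/L

410 L/s = 0.41 m³/s.
After input A: C = (7.5·5.12 + 0.41·300) / 7.91 = 20.4 mg/L.
Over the 8.4 km reach to input B (t = 2.211e+04 s = 0.2558 d), decay gives C = 20.4·exp(−1.5·0.2558) = 13.9 mg/L.
160 L/s = 0.16 m³/s.
After input B: C = (7.91·13.9 + 0.16·19) / 8.07 = 14 mg/L.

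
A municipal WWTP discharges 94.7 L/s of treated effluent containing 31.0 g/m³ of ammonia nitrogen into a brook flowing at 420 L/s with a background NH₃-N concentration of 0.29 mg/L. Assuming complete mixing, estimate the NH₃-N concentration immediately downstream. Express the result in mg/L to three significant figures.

5.94 mg/L

94.7 L/s = 0.0947 m³/s.
420 L/s = 0.42 m³/s.
By mass balance at complete mixing, C = (0.0947·31 + 0.42·0.29) / (0.0947 + 0.42) = 3.058/0.5147 = 5.94 mg/L.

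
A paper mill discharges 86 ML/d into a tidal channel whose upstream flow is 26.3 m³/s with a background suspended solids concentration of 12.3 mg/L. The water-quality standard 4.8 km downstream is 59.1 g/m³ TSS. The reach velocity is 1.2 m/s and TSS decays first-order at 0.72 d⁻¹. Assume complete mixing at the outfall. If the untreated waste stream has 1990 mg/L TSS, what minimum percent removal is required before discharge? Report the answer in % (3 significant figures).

32.1 %

86 ML/d = 0.9954 m³/s.
Travel time to the compliance point: t = 4800/1.2 = 4000 s = 0.0463 d; decay factor exp(−0.72·0.0463) = 0.9672.
So the concentration just after mixing may be at most 59.1/0.9672 = 61.1 mg/L.
Mass balance: 61.1·27.3 = 0.9954·Cₑ + 26.3·12.3.
Cₑ = (1668 − 323.5) / 0.9954 = 1351 mg/L.
Required removal = 1 − 1351/1990 = 32.13 %.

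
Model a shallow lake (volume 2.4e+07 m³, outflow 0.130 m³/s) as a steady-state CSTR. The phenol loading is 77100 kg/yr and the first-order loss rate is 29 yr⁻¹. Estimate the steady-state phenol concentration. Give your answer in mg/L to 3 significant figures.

Outflow Q = 0.130 m³/s × 3.156e+07 s/yr = 4.102e+06 m³/yr.
Steady-state CSTR mass balance: W = Q·C + k·V·C, so C = W/(Q + kV).
Q + kV = 4.102e+06 + 29·2.4e+07 = 7.001e+08 m³/yr.
C = 77100/7.001e+08 = 0.0001101 kg/m³ = 0.1101 mg/L.

0.110 mg/L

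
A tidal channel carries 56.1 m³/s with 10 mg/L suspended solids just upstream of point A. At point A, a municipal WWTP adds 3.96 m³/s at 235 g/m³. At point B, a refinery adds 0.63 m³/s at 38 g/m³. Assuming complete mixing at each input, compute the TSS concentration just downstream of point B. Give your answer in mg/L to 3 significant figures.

After input A: C = (56.1·10 + 3.96·235) / 60.06 = 24.84 mg/L.
After input B: C = (60.06·24.84 + 0.63·38) / 60.69 = 24.97 mg/L.

25.0 mg/L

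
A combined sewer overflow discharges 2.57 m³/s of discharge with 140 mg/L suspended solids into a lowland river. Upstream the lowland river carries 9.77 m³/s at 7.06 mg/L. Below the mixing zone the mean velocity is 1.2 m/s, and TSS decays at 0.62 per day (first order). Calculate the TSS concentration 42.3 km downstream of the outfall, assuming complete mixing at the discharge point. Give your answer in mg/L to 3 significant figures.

27.0 mg/L

After complete mixing, C₀ = (2.57·140 + 9.77·7.06) / 12.34 = 34.75 mg/L.
Travel time t = 4.23e+04 m / 1.2 m/s = 3.525e+04 s = 0.408 d.
C = 34.75·exp(−0.62·0.408) = 34.75·0.7765 = 26.98 mg/L.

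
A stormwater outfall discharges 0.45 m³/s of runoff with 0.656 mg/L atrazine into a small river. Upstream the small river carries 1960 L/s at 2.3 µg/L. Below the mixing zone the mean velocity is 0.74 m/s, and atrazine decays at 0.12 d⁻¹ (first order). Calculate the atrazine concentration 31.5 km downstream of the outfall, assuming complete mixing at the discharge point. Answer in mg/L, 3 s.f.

1960 L/s = 1.96 m³/s.
2.3 µg/L = 0.0023 mg/L.
After complete mixing, C₀ = (0.45·0.656 + 1.96·0.0023) / 2.41 = 0.1244 mg/L.
Travel time t = 3.15e+04 m / 0.74 m/s = 4.257e+04 s = 0.4927 d.
C = 0.1244·exp(−0.12·0.4927) = 0.1244·0.9426 = 0.1172 mg/L.

0.117 mg/L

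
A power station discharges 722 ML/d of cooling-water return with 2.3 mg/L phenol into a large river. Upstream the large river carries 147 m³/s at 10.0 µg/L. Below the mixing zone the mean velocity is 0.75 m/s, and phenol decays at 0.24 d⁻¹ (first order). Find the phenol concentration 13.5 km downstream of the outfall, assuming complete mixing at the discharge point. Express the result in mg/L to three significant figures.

722 ML/d = 8.356 m³/s.
10.0 µg/L = 0.01 mg/L.
After complete mixing, C₀ = (8.356·2.3 + 147·0.01) / 155.4 = 0.1332 mg/L.
Travel time t = 1.35e+04 m / 0.75 m/s = 1.8e+04 s = 0.2083 d.
C = 0.1332·exp(−0.24·0.2083) = 0.1332·0.9512 = 0.1267 mg/L.

0.127 mg/L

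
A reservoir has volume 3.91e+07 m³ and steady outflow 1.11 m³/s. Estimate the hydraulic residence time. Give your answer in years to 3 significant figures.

Q = 1.11 m³/s × 3.156e+07 s/yr = 3.503e+07 m³/yr.
Hydraulic residence time τ = V/Q = 3.91e+07/3.503e+07 = 1.116 yr.

1.12 yr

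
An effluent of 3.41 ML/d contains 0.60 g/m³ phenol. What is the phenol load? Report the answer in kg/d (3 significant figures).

3.41 ML/d = 0.03947 m³/s.
Mass flux = Q·C = 0.03947 m³/s × 0.6 g/m³ = 0.02368 g/s.
= 0.02368 g/s × 86.4 = 2.046 kg/d.

2.05 kg/d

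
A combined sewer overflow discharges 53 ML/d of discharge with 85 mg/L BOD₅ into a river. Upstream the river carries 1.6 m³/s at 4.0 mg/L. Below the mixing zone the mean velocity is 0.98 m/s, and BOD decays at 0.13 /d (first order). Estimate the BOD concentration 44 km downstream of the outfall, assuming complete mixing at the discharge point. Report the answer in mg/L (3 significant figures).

53 ML/d = 0.6134 m³/s.
After complete mixing, C₀ = (0.6134·85 + 1.6·4) / 2.213 = 26.45 mg/L.
Travel time t = 4.4e+04 m / 0.98 m/s = 4.49e+04 s = 0.5197 d.
C = 26.45·exp(−0.13·0.5197) = 26.45·0.9347 = 24.72 mg/L.

24.7 mg/L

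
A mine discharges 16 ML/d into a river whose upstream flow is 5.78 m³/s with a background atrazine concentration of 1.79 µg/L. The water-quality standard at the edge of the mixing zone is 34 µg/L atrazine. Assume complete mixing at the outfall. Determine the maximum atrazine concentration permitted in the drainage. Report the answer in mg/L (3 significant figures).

1.04 mg/L

16 ML/d = 0.1852 m³/s.
1.79 µg/L = 0.00179 mg/L.
34 µg/L = 0.034 mg/L.
Mass balance: 0.034·5.965 = 0.1852·Cₑ + 5.78·0.00179.
Cₑ = (0.2028 − 0.01035) / 0.1852 = 1.039 mg/L.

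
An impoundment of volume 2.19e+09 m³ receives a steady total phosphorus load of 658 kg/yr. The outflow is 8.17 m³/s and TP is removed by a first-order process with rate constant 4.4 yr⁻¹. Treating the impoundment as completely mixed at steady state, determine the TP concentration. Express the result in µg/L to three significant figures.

Outflow Q = 8.17 m³/s × 3.156e+07 s/yr = 2.578e+08 m³/yr.
Steady-state CSTR mass balance: W = Q·C + k·V·C, so C = W/(Q + kV).
Q + kV = 2.578e+08 + 4.4·2.19e+09 = 9.894e+09 m³/yr.
C = 658/9.894e+09 = 6.651e-08 kg/m³ = 6.651e-05 mg/L = 0.06651 µg/L.

0.0665 µg/L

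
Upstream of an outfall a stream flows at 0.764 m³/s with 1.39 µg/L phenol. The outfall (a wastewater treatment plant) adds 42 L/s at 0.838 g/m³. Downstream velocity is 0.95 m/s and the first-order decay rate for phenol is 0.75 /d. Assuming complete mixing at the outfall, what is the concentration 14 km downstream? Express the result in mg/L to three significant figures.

42 L/s = 0.042 m³/s.
1.39 µg/L = 0.00139 mg/L.
After complete mixing, C₀ = (0.042·0.838 + 0.764·0.00139) / 0.806 = 0.04499 mg/L.
Travel time t = 1.4e+04 m / 0.95 m/s = 1.474e+04 s = 0.1706 d.
C = 0.04499·exp(−0.75·0.1706) = 0.04499·0.8799 = 0.03958 mg/L.

0.0396 mg/L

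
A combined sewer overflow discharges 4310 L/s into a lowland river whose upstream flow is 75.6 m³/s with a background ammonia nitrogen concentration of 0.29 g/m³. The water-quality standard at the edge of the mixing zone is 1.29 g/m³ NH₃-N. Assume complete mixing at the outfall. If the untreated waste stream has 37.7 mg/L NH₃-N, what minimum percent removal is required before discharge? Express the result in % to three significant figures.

50.1 %

4310 L/s = 4.31 m³/s.
Mass balance: 1.29·79.91 = 4.31·Cₑ + 75.6·0.29.
Cₑ = (103.1 − 21.92) / 4.31 = 18.83 mg/L.
Required removal = 1 − 18.83/37.7 = 50.05 %.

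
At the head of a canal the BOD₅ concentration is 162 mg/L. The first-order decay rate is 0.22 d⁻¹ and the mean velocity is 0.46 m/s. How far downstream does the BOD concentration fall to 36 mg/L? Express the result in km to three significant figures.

From C = C₀·e^(−kt), t = ln(C₀/C)/k = ln(162/36)/0.22 = 1.504/0.22 = 6.837 d.
Distance = v·t = 0.46 m/s × 5.907e+05 s = 2.717e+05 m = 271.7 km.

272 km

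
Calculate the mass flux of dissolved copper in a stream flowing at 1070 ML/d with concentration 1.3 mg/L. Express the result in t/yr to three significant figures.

508 t/yr

1070 ML/d = 12.38 m³/s.
Mass flux = Q·C = 12.38 m³/s × 1.3 g/m³ = 16.1 g/s.
= 16.1 g/s × 31.56 = 508.1 t/yr.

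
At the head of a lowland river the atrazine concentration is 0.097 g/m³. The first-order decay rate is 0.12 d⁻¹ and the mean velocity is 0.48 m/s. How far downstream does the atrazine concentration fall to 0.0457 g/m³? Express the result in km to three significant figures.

260 km

From C = C₀·e^(−kt), t = ln(C₀/C)/k = ln(0.097/0.0457)/0.12 = 0.7526/0.12 = 6.272 d.
Distance = v·t = 0.48 m/s × 5.419e+05 s = 2.601e+05 m = 260.1 km.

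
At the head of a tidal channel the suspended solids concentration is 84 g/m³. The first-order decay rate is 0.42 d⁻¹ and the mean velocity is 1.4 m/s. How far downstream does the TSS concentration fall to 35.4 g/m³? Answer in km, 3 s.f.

From C = C₀·e^(−kt), t = ln(C₀/C)/k = ln(84/35.4)/0.42 = 0.8641/0.42 = 2.057 d.
Distance = v·t = 1.4 m/s × 1.778e+05 s = 2.489e+05 m = 248.9 km.

249 km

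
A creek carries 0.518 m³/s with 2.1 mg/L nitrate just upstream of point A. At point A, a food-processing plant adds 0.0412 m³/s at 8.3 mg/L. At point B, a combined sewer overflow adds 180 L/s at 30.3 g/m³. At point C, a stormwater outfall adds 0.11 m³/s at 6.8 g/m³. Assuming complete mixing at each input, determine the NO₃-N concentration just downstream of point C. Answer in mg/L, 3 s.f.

8.99 mg/L

After input A: C = (0.518·2.1 + 0.0412·8.3) / 0.5592 = 2.557 mg/L.
180 L/s = 0.18 m³/s.
After input B: C = (0.5592·2.557 + 0.18·30.3) / 0.7392 = 9.312 mg/L.
After input C: C = (0.7392·9.312 + 0.11·6.8) / 0.8492 = 8.987 mg/L.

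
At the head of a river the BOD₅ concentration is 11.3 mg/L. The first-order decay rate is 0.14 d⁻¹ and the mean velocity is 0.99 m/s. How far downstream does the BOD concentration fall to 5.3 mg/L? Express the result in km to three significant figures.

From C = C₀·e^(−kt), t = ln(C₀/C)/k = ln(11.3/5.3)/0.14 = 0.7571/0.14 = 5.408 d.
Distance = v·t = 0.99 m/s × 4.672e+05 s = 4.626e+05 m = 462.6 km.

463 km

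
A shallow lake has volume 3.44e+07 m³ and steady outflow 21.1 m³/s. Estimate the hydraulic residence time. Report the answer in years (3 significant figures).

0.0517 yr

Q = 21.1 m³/s × 3.156e+07 s/yr = 6.659e+08 m³/yr.
Hydraulic residence time τ = V/Q = 3.44e+07/6.659e+08 = 0.05166 yr.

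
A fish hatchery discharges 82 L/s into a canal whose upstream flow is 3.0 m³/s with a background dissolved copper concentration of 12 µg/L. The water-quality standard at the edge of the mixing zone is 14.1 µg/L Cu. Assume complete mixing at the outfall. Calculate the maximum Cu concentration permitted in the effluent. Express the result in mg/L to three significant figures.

82 L/s = 0.082 m³/s.
12 µg/L = 0.012 mg/L.
14.1 µg/L = 0.0141 mg/L.
Mass balance: 0.0141·3.082 = 0.082·Cₑ + 3·0.012.
Cₑ = (0.04346 − 0.036) / 0.082 = 0.09093 mg/L.

0.0909 mg/L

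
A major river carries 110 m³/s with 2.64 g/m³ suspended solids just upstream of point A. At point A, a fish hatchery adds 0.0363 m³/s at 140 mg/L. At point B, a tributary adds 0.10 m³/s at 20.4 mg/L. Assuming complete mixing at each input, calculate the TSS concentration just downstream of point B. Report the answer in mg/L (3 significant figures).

After input A: C = (110·2.64 + 0.0363·140) / 110 = 2.685 mg/L.
After input B: C = (110·2.685 + 0.1·20.4) / 110.1 = 2.701 mg/L.

2.70 mg/L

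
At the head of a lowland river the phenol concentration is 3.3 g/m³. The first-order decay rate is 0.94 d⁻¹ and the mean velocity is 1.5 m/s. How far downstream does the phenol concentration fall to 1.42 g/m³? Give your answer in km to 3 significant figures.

From C = C₀·e^(−kt), t = ln(C₀/C)/k = ln(3.3/1.42)/0.94 = 0.8433/0.94 = 0.8971 d.
Distance = v·t = 1.5 m/s × 7.751e+04 s = 1.163e+05 m = 116.3 km.

116 km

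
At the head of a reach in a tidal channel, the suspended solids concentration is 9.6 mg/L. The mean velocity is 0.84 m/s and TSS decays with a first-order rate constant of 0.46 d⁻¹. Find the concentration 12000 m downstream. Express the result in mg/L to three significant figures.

Travel time t = 12000 m / 0.84 m/s = 1.2e+04/0.84 = 1.429e+04 s = 0.1653 d.
First-order decay: C = 9.6·exp(−0.46·0.1653) = 9.6·0.9268 = 8.897 mg/L.

8.90 mg/L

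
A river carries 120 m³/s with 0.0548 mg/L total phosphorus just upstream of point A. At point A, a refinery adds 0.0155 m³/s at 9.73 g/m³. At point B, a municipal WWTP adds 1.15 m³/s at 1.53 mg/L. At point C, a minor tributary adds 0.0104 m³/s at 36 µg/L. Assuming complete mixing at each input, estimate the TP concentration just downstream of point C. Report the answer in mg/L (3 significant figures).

0.0700 mg/L

After input A: C = (120·0.0548 + 0.0155·9.73) / 120 = 0.05605 mg/L.
After input B: C = (120·0.05605 + 1.15·1.53) / 121.2 = 0.07004 mg/L.
36 µg/L = 0.036 mg/L.
After input C: C = (121.2·0.07004 + 0.0104·0.036) / 121.2 = 0.07004 mg/L.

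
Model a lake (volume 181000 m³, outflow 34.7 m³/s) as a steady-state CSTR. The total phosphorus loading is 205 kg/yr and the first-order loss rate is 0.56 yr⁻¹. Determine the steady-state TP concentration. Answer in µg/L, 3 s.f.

0.187 µg/L

Outflow Q = 34.7 m³/s × 3.156e+07 s/yr = 1.095e+09 m³/yr.
Steady-state CSTR mass balance: W = Q·C + k·V·C, so C = W/(Q + kV).
Q + kV = 1.095e+09 + 0.56·181000 = 1.095e+09 m³/yr.
C = 205/1.095e+09 = 1.872e-07 kg/m³ = 0.0001872 mg/L = 0.1872 µg/L.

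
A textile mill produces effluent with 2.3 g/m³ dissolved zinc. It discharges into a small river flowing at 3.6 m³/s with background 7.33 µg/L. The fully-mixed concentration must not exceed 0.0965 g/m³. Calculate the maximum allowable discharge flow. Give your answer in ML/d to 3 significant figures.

7.33 µg/L = 0.00733 mg/L.
Mass balance at complete mixing: C_std·(Q_w + Q_r) = Q_w·C_e + Q_r·C_b.
Rearranging, Q_w = Q_r·(C_std − C_b)/(C_e − C_std) = 3.6·(0.0965 − 0.00733) / (2.3 − 0.0965) = 0.1457 m³/s.
= 12.59 ML/d.

12.6 ML/d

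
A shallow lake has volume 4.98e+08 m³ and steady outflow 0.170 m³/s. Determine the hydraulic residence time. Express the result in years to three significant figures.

92.8 yr

Q = 0.170 m³/s × 3.156e+07 s/yr = 5.365e+06 m³/yr.
Hydraulic residence time τ = V/Q = 4.98e+08/5.365e+06 = 92.83 yr.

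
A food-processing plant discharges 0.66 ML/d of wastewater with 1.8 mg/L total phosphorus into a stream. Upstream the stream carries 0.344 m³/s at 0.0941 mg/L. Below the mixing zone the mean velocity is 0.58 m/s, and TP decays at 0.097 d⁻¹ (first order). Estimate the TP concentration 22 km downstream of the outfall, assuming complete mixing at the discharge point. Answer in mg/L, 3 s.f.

0.126 mg/L

0.66 ML/d = 0.007639 m³/s.
After complete mixing, C₀ = (0.007639·1.8 + 0.344·0.0941) / 0.3516 = 0.1312 mg/L.
Travel time t = 2.2e+04 m / 0.58 m/s = 3.793e+04 s = 0.439 d.
C = 0.1312·exp(−0.097·0.439) = 0.1312·0.9583 = 0.1257 mg/L.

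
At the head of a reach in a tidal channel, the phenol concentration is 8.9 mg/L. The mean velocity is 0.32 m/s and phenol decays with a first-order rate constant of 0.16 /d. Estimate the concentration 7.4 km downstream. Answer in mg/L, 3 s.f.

Travel time t = 7.4 km / 0.32 m/s = 7400/0.32 = 2.312e+04 s = 0.2677 d.
First-order decay: C = 8.9·exp(−0.16·0.2677) = 8.9·0.9581 = 8.527 mg/L.

8.53 mg/L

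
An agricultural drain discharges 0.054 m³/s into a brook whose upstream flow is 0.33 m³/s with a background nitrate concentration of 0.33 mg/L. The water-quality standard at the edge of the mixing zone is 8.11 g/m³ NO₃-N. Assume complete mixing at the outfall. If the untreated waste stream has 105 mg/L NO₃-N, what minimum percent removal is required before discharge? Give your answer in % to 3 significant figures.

Mass balance: 8.11·0.384 = 0.054·Cₑ + 0.33·0.33.
Cₑ = (3.114 − 0.1089) / 0.054 = 55.65 mg/L.
Required removal = 1 − 55.65/105 = 47 %.

47.0 %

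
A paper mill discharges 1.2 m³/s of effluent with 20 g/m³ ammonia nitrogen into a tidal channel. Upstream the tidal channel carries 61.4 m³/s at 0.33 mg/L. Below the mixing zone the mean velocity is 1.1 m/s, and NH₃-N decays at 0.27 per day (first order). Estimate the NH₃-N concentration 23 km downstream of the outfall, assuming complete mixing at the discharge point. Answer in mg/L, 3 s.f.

0.662 mg/L

After complete mixing, C₀ = (1.2·20 + 61.4·0.33) / 62.6 = 0.7071 mg/L.
Travel time t = 2.3e+04 m / 1.1 m/s = 2.091e+04 s = 0.242 d.
C = 0.7071·exp(−0.27·0.242) = 0.7071·0.9367 = 0.6623 mg/L.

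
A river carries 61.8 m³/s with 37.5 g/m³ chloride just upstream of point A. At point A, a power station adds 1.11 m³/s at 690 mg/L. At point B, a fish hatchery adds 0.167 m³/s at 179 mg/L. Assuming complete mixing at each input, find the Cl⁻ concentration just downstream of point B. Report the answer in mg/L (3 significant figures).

After input A: C = (61.8·37.5 + 1.11·690) / 62.91 = 49.01 mg/L.
After input B: C = (62.91·49.01 + 0.167·179) / 63.08 = 49.36 mg/L.

49.4 mg/L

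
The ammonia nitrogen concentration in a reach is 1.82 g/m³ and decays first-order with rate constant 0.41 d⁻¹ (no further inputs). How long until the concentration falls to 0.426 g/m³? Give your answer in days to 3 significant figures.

3.54 d

t = ln(C₀/C)/k = ln(1.82/0.426)/0.41 = 1.452/0.41 = 3.542 d.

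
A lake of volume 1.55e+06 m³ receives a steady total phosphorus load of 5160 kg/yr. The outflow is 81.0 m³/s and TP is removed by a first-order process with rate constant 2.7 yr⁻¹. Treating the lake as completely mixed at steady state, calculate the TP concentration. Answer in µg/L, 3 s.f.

Outflow Q = 81.0 m³/s × 3.156e+07 s/yr = 2.556e+09 m³/yr.
Steady-state CSTR mass balance: W = Q·C + k·V·C, so C = W/(Q + kV).
Q + kV = 2.556e+09 + 2.7·1.55e+06 = 2.56e+09 m³/yr.
C = 5160/2.56e+09 = 2.015e-06 kg/m³ = 0.002015 mg/L = 2.015 µg/L.

2.02 µg/L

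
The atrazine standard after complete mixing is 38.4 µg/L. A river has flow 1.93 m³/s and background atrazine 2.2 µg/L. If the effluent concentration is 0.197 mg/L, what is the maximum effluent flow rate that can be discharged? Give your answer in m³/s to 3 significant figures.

0.441 m³/s

2.2 µg/L = 0.0022 mg/L.
38.4 µg/L = 0.0384 mg/L.
Mass balance at complete mixing: C_std·(Q_w + Q_r) = Q_w·C_e + Q_r·C_b.
Rearranging, Q_w = Q_r·(C_std − C_b)/(C_e − C_std) = 1.93·(0.0384 − 0.0022) / (0.197 − 0.0384) = 0.4405 m³/s.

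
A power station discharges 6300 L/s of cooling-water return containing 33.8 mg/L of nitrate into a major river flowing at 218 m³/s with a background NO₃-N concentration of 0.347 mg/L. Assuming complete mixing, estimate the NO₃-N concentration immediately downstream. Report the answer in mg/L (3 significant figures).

6300 L/s = 6.3 m³/s.
Flow-weighted mixing gives C = (6.3·33.8 + 218·0.347) / (6.3 + 218) = 288.6/224.3 = 1.287 mg/L.

1.29 mg/L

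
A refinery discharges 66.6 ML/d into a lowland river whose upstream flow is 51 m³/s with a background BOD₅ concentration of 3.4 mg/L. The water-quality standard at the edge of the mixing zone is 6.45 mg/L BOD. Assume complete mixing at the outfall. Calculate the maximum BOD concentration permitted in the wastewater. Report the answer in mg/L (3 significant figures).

66.6 ML/d = 0.7708 m³/s.
Mass balance: 6.45·51.77 = 0.7708·Cₑ + 51·3.4.
Cₑ = (333.9 − 173.4) / 0.7708 = 208.2 mg/L.

208 mg/L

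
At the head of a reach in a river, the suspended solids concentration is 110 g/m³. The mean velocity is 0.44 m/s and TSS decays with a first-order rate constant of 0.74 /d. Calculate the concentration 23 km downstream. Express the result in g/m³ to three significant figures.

Travel time t = 23 km / 0.44 m/s = 2.3e+04/0.44 = 5.227e+04 s = 0.605 d.
First-order decay: C = 110·exp(−0.74·0.605) = 110·0.6391 = 70.3 g/m³.

70.3 g/m³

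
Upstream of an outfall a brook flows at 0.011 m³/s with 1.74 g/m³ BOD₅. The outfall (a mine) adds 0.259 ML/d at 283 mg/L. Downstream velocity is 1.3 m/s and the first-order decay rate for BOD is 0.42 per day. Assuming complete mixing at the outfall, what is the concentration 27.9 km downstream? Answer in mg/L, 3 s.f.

55.8 mg/L

0.259 ML/d = 0.002998 m³/s.
After complete mixing, C₀ = (0.002998·283 + 0.011·1.74) / 0.014 = 61.97 mg/L.
Travel time t = 2.79e+04 m / 1.3 m/s = 2.146e+04 s = 0.2484 d.
C = 61.97·exp(−0.42·0.2484) = 61.97·0.9009 = 55.83 mg/L.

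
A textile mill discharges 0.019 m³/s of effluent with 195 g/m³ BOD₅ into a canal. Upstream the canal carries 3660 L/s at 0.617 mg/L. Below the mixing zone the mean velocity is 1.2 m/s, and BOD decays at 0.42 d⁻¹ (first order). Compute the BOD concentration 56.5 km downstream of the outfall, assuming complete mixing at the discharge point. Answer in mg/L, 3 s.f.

3660 L/s = 3.66 m³/s.
After complete mixing, C₀ = (0.019·195 + 3.66·0.617) / 3.679 = 1.621 mg/L.
Travel time t = 5.65e+04 m / 1.2 m/s = 4.708e+04 s = 0.5449 d.
C = 1.621·exp(−0.42·0.5449) = 1.621·0.7954 = 1.289 mg/L.

1.29 mg/L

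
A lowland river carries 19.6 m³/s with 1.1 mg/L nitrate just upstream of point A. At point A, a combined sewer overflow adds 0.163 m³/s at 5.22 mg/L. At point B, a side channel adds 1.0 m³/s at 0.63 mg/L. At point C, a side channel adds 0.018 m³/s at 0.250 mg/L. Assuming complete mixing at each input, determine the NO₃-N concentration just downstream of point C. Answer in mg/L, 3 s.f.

After input A: C = (19.6·1.1 + 0.163·5.22) / 19.76 = 1.134 mg/L.
After input B: C = (19.76·1.134 + 1·0.63) / 20.76 = 1.11 mg/L.
After input C: C = (20.76·1.11 + 0.018·0.25) / 20.78 = 1.109 mg/L.

1.11 mg/L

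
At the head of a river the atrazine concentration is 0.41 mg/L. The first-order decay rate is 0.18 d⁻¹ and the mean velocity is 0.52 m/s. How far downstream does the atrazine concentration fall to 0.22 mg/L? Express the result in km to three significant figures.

From C = C₀·e^(−kt), t = ln(C₀/C)/k = ln(0.41/0.22)/0.18 = 0.6225/0.18 = 3.458 d.
Distance = v·t = 0.52 m/s × 2.988e+05 s = 1.554e+05 m = 155.4 km.

155 km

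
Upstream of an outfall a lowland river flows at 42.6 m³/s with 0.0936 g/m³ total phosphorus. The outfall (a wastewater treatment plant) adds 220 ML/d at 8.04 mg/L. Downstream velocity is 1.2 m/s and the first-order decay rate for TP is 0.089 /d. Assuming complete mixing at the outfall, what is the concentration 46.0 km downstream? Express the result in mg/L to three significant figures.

220 ML/d = 2.546 m³/s.
After complete mixing, C₀ = (2.546·8.04 + 42.6·0.0936) / 45.15 = 0.5418 mg/L.
Travel time t = 4.6e+04 m / 1.2 m/s = 3.833e+04 s = 0.4437 d.
C = 0.5418·exp(−0.089·0.4437) = 0.5418·0.9613 = 0.5208 mg/L.

0.521 mg/L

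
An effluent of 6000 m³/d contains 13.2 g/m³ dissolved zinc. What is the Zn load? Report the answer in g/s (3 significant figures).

0.917 g/s

6000 m³/d = 0.06944 m³/s.
Mass flux = Q·C = 0.06944 m³/s × 13.2 g/m³ = 0.9167 g/s.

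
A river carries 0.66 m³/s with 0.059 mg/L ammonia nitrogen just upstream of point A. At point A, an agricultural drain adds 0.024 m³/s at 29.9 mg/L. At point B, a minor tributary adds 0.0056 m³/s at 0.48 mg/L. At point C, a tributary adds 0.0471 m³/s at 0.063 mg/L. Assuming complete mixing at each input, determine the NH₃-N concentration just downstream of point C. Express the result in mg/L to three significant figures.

1.03 mg/L

After input A: C = (0.66·0.059 + 0.024·29.9) / 0.684 = 1.106 mg/L.
After input B: C = (0.684·1.106 + 0.0056·0.48) / 0.6896 = 1.101 mg/L.
After input C: C = (0.6896·1.101 + 0.0471·0.063) / 0.7367 = 1.035 mg/L.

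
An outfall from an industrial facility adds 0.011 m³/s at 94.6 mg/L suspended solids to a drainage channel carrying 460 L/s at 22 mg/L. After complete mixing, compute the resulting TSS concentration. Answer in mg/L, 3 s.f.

460 L/s = 0.46 m³/s.
Conservation of mass across the mixing zone: C = (0.011·94.6 + 0.46·22) / (0.011 + 0.46) = 11.16/0.471 = 23.7 mg/L.

23.7 mg/L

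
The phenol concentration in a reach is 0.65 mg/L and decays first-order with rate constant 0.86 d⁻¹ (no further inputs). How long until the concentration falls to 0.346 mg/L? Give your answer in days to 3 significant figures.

0.733 d

t = ln(C₀/C)/k = ln(0.65/0.346)/0.86 = 0.6305/0.86 = 0.7332 d.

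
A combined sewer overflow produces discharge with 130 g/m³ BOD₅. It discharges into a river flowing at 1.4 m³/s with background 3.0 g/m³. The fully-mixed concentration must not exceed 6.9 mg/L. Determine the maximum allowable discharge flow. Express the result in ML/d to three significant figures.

Mass balance at complete mixing: C_std·(Q_w + Q_r) = Q_w·C_e + Q_r·C_b.
Rearranging, Q_w = Q_r·(C_std − C_b)/(C_e − C_std) = 1.4·(6.9 − 3) / (130 − 6.9) = 0.04435 m³/s.
= 3.832 ML/d.

3.83 ML/d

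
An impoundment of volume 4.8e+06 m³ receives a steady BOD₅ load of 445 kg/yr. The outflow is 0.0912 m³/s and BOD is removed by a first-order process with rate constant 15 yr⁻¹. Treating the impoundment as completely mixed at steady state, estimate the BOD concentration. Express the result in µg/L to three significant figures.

5.94 µg/L

Outflow Q = 0.0912 m³/s × 3.156e+07 s/yr = 2.878e+06 m³/yr.
Steady-state CSTR mass balance: W = Q·C + k·V·C, so C = W/(Q + kV).
Q + kV = 2.878e+06 + 15·4.8e+06 = 7.488e+07 m³/yr.
C = 445/7.488e+07 = 5.943e-06 kg/m³ = 0.005943 mg/L = 5.943 µg/L.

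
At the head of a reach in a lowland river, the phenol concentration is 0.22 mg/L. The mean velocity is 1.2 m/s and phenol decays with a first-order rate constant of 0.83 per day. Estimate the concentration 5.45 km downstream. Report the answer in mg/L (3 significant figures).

0.211 mg/L

Travel time t = 5.45 km / 1.2 m/s = 5450/1.2 = 4542 s = 0.05257 d.
First-order decay: C = 0.22·exp(−0.83·0.05257) = 0.22·0.9573 = 0.2106 mg/L.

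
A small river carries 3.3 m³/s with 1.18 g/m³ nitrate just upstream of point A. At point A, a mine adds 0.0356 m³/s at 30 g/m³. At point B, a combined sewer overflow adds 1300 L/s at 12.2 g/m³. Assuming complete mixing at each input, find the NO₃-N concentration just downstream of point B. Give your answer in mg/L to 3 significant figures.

After input A: C = (3.3·1.18 + 0.0356·30) / 3.336 = 1.488 mg/L.
1300 L/s = 1.3 m³/s.
After input B: C = (3.336·1.488 + 1.3·12.2) / 4.636 = 4.492 mg/L.

4.49 mg/L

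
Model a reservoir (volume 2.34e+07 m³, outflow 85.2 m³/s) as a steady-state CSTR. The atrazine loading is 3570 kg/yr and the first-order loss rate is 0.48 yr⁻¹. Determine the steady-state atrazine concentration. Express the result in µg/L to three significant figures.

1.32 µg/L

Outflow Q = 85.2 m³/s × 3.156e+07 s/yr = 2.689e+09 m³/yr.
Steady-state CSTR mass balance: W = Q·C + k·V·C, so C = W/(Q + kV).
Q + kV = 2.689e+09 + 0.48·2.34e+07 = 2.7e+09 m³/yr.
C = 3570/2.7e+09 = 1.322e-06 kg/m³ = 0.001322 mg/L = 1.322 µg/L.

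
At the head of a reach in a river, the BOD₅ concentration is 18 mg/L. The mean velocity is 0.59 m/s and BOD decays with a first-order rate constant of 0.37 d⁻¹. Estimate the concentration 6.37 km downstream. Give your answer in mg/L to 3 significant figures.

17.2 mg/L

Travel time t = 6.37 km / 0.59 m/s = 6370/0.59 = 1.08e+04 s = 0.125 d.
First-order decay: C = 18·exp(−0.37·0.125) = 18·0.9548 = 17.19 mg/L.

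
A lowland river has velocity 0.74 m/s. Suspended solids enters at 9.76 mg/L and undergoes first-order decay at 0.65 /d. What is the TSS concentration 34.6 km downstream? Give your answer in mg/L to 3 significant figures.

6.87 mg/L

Travel time t = 34.6 km / 0.74 m/s = 3.46e+04/0.74 = 4.676e+04 s = 0.5412 d.
First-order decay: C = 9.76·exp(−0.65·0.5412) = 9.76·0.7035 = 6.866 mg/L.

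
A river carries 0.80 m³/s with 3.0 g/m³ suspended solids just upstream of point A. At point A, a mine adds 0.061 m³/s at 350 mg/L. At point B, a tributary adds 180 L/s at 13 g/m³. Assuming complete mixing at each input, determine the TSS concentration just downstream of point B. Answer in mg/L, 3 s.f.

After input A: C = (0.8·3 + 0.061·350) / 0.861 = 27.58 mg/L.
180 L/s = 0.18 m³/s.
After input B: C = (0.861·27.58 + 0.18·13) / 1.041 = 25.06 mg/L.

25.1 mg/L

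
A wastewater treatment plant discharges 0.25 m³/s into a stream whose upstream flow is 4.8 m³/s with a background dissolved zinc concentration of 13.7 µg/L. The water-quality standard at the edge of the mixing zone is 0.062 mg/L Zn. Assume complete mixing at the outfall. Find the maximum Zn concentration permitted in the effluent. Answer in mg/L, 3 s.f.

13.7 µg/L = 0.0137 mg/L.
Mass balance: 0.062·5.05 = 0.25·Cₑ + 4.8·0.0137.
Cₑ = (0.3131 − 0.06576) / 0.25 = 0.9894 mg/L.

0.989 mg/L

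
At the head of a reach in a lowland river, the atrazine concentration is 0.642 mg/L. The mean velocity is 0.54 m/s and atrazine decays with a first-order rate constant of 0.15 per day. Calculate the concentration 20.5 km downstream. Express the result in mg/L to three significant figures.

Travel time t = 20.5 km / 0.54 m/s = 2.05e+04/0.54 = 3.796e+04 s = 0.4394 d.
First-order decay: C = 0.642·exp(−0.15·0.4394) = 0.642·0.9362 = 0.6011 mg/L.

0.601 mg/L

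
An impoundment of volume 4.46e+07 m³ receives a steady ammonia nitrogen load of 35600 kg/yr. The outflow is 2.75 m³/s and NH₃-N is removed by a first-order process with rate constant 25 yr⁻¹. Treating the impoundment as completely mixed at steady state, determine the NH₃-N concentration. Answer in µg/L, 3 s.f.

29.6 µg/L

Outflow Q = 2.75 m³/s × 3.156e+07 s/yr = 8.678e+07 m³/yr.
Steady-state CSTR mass balance: W = Q·C + k·V·C, so C = W/(Q + kV).
Q + kV = 8.678e+07 + 25·4.46e+07 = 1.202e+09 m³/yr.
C = 35600/1.202e+09 = 2.962e-05 kg/m³ = 0.02962 mg/L = 29.62 µg/L.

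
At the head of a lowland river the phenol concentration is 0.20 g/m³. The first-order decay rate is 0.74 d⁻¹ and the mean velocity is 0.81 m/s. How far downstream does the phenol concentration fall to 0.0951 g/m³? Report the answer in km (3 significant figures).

From C = C₀·e^(−kt), t = ln(C₀/C)/k = ln(0.20/0.0951)/0.74 = 0.7434/0.74 = 1.005 d.
Distance = v·t = 0.81 m/s × 8.68e+04 s = 7.03e+04 m = 70.3 km.

70.3 km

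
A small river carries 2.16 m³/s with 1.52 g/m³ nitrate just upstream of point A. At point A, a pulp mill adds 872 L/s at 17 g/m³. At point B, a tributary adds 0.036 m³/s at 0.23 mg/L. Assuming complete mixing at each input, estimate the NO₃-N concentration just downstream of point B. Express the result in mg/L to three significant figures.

872 L/s = 0.872 m³/s.
After input A: C = (2.16·1.52 + 0.872·17) / 3.032 = 5.972 mg/L.
After input B: C = (3.032·5.972 + 0.036·0.23) / 3.068 = 5.905 mg/L.

5.90 mg/L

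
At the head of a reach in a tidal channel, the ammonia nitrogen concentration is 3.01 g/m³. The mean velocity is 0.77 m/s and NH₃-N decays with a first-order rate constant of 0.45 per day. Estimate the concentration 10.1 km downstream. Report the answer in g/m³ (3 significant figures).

Travel time t = 10.1 km / 0.77 m/s = 1.01e+04/0.77 = 1.312e+04 s = 0.1518 d.
First-order decay: C = 3.01·exp(−0.45·0.1518) = 3.01·0.934 = 2.811 g/m³.

2.81 g/m³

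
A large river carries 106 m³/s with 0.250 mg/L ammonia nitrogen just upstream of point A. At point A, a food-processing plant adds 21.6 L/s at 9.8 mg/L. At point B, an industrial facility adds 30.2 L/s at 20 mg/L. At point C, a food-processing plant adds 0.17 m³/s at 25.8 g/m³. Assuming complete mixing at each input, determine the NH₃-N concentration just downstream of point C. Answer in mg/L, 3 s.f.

21.6 L/s = 0.0216 m³/s.
After input A: C = (106·0.25 + 0.0216·9.8) / 106 = 0.2519 mg/L.
30.2 L/s = 0.0302 m³/s.
After input B: C = (106·0.2519 + 0.0302·20) / 106.1 = 0.2576 mg/L.
After input C: C = (106.1·0.2576 + 0.17·25.8) / 106.2 = 0.2984 mg/L.

0.298 mg/L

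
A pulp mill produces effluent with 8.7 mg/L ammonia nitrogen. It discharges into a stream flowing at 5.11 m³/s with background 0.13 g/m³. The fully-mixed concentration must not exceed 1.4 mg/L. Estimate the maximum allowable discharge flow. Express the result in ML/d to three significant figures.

Mass balance at complete mixing: C_std·(Q_w + Q_r) = Q_w·C_e + Q_r·C_b.
Rearranging, Q_w = Q_r·(C_std − C_b)/(C_e − C_std) = 5.11·(1.4 − 0.13) / (8.7 − 1.4) = 0.889 m³/s.
= 76.81 ML/d.

76.8 ML/d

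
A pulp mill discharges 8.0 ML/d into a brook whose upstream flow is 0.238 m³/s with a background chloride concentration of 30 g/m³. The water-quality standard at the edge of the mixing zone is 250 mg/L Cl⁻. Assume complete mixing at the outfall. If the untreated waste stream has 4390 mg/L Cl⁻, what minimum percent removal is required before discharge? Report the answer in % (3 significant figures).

81.4 %

8.0 ML/d = 0.09259 m³/s.
Mass balance: 250·0.3306 = 0.09259·Cₑ + 0.238·30.
Cₑ = (82.65 − 7.14) / 0.09259 = 815.5 mg/L.
Required removal = 1 − 815.5/4390 = 81.42 %.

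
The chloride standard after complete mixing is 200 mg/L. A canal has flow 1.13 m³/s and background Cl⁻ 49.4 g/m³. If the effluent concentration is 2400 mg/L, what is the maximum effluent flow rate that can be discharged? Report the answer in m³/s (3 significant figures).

0.0774 m³/s

Mass balance at complete mixing: C_std·(Q_w + Q_r) = Q_w·C_e + Q_r·C_b.
Rearranging, Q_w = Q_r·(C_std − C_b)/(C_e − C_std) = 1.13·(200 − 49.4) / (2400 − 200) = 0.07735 m³/s.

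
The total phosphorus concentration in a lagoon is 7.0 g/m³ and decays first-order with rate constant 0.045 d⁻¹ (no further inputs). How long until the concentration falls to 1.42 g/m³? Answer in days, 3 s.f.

35.5 d

t = ln(C₀/C)/k = ln(7.0/1.42)/0.045 = 1.595/0.045 = 35.45 d.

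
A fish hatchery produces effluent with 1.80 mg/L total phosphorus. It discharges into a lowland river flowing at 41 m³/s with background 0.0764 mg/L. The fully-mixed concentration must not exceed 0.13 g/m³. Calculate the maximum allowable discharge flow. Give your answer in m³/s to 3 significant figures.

Mass balance at complete mixing: C_std·(Q_w + Q_r) = Q_w·C_e + Q_r·C_b.
Rearranging, Q_w = Q_r·(C_std − C_b)/(C_e − C_std) = 41·(0.13 − 0.0764) / (1.8 − 0.13) = 1.316 m³/s.

1.32 m³/s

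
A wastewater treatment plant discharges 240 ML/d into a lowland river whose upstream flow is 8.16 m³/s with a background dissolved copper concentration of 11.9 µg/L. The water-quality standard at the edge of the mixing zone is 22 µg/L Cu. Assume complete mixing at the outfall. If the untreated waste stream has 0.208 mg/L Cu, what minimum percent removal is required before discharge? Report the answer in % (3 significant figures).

240 ML/d = 2.778 m³/s.
11.9 µg/L = 0.0119 mg/L.
22 µg/L = 0.022 mg/L.
Mass balance: 0.022·10.94 = 2.778·Cₑ + 8.16·0.0119.
Cₑ = (0.2406 − 0.0971) / 2.778 = 0.05167 mg/L.
Required removal = 1 − 0.05167/0.208 = 75.16 %.

75.2 %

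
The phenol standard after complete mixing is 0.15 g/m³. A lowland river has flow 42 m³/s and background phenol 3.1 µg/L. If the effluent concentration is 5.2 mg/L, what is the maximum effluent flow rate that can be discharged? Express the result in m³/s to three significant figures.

1.22 m³/s

3.1 µg/L = 0.0031 mg/L.
Mass balance at complete mixing: C_std·(Q_w + Q_r) = Q_w·C_e + Q_r·C_b.
Rearranging, Q_w = Q_r·(C_std − C_b)/(C_e − C_std) = 42·(0.15 − 0.0031) / (5.2 − 0.15) = 1.222 m³/s.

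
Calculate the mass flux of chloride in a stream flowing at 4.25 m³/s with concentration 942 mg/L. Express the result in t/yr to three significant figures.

Mass flux = Q·C = 4.25 m³/s × 942 g/m³ = 4004 g/s.
= 4004 g/s × 31.56 = 1.263e+05 t/yr.

126000 t/yr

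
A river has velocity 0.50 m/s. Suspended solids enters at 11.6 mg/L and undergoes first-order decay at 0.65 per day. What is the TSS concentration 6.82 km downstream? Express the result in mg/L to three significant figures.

Travel time t = 6.82 km / 0.50 m/s = 6820/0.50 = 1.364e+04 s = 0.1579 d.
First-order decay: C = 11.6·exp(−0.65·0.1579) = 11.6·0.9025 = 10.47 mg/L.

10.5 mg/L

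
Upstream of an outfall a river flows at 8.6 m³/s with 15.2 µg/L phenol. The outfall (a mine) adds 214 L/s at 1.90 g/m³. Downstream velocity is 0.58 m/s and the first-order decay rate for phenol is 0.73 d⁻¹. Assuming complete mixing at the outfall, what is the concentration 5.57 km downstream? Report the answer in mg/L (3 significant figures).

0.0562 mg/L

214 L/s = 0.214 m³/s.
15.2 µg/L = 0.0152 mg/L.
After complete mixing, C₀ = (0.214·1.9 + 8.6·0.0152) / 8.814 = 0.06096 mg/L.
Travel time t = 5570 m / 0.58 m/s = 9603 s = 0.1112 d.
C = 0.06096·exp(−0.73·0.1112) = 0.06096·0.9221 = 0.05621 mg/L.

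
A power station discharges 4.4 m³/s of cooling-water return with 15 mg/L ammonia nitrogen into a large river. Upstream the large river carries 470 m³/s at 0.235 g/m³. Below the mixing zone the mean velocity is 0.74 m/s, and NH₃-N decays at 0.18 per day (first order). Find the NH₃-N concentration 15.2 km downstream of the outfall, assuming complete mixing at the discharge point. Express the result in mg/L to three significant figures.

0.356 mg/L

After complete mixing, C₀ = (4.4·15 + 470·0.235) / 474.4 = 0.3719 mg/L.
Travel time t = 1.52e+04 m / 0.74 m/s = 2.054e+04 s = 0.2377 d.
C = 0.3719·exp(−0.18·0.2377) = 0.3719·0.9581 = 0.3564 mg/L.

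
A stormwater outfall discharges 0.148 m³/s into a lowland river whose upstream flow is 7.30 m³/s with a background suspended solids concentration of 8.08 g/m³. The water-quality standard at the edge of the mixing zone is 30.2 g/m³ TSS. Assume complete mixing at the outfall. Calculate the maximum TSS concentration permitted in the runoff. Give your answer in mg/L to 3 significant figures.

1120 mg/L

Mass balance: 30.2·7.448 = 0.148·Cₑ + 7.3·8.08.
Cₑ = (224.9 − 58.98) / 0.148 = 1121 mg/L.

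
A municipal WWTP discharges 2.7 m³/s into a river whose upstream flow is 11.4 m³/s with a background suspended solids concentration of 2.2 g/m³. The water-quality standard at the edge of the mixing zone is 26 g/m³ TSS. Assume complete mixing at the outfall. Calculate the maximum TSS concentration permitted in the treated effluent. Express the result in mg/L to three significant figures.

126 mg/L

Mass balance: 26·14.1 = 2.7·Cₑ + 11.4·2.2.
Cₑ = (366.6 − 25.08) / 2.7 = 126.5 mg/L.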